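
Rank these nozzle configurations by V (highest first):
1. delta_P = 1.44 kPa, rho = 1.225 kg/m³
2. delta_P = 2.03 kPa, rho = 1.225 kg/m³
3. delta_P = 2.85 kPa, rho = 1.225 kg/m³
Case 1: V = 48.49 m/s
Case 2: V = 57.57 m/s
Case 3: V = 68.21 m/s
Ranking (highest first): 3, 2, 1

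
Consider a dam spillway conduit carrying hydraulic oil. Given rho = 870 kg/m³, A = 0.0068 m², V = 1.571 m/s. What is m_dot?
Formula: \dot{m} = \rho A V
m_dot = 870·0.0068·1.571 = 9.294 kg/s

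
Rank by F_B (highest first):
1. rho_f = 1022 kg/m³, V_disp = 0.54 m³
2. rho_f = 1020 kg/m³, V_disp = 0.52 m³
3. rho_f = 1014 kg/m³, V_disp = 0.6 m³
Case 1: F_B = 5414 N
Case 2: F_B = 5203 N
Case 3: F_B = 5968 N
Ranking (highest first): 3, 1, 2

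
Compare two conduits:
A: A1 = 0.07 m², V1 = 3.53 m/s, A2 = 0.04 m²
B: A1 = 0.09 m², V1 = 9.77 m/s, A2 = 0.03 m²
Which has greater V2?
V2(A) = 6.178 m/s, V2(B) = 29.31 m/s. Answer: B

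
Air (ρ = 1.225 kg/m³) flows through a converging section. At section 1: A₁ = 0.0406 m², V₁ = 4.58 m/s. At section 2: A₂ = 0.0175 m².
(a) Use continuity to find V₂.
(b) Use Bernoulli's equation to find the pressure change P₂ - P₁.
(a) Continuity: A₁V₁=A₂V₂ -> V₂=A₁V₁/A₂=0.0406*4.58/0.0175=10.63 m/s
(b) Bernoulli: P₂-P₁=0.5*rho*(V₁^2-V₂^2)/1000=0.5*1.225*(4.58^2-10.63^2)/1000=-0.05636 kPa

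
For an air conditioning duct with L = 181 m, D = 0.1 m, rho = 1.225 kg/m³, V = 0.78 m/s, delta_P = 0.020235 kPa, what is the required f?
Formula: \Delta P = f \frac{L}{D} \frac{\rho V^2}{2}
Substituting knowns: 0.020235 = f·(181/0.1)·0.5·1.225·0.78²/1000
Solving for f: f = (0.020235·1000)/((181/0.1)·0.5·1.225·0.78²) = 0.03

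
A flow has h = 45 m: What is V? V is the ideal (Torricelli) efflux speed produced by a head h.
Formula: V = \sqrt{2 g h}
V = √(2·9.81·45) = 29.71 m/s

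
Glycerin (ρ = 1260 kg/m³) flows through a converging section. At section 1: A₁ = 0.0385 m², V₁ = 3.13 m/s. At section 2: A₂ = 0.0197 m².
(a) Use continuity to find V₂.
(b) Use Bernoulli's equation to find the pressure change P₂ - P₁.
(a) Continuity: A₁V₁=A₂V₂ -> V₂=A₁V₁/A₂=0.0385*3.13/0.0197=6.12 m/s
(b) Bernoulli: P₂-P₁=0.5*rho*(V₁^2-V₂^2)/1000=0.5*1260*(3.13^2-6.12^2)/1000=-17.42 kPa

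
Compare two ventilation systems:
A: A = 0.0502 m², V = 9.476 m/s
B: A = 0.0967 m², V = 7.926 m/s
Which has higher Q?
Q(A) = 475.7 L/s, Q(B) = 766.4 L/s. Answer: B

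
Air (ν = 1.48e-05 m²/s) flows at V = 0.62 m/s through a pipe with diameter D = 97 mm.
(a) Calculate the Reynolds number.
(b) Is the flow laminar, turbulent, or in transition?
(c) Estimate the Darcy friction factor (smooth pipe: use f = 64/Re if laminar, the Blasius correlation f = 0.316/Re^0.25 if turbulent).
(a) Re = V·D/ν = 0.62·0.097/1.48e-05 = 4063.5
(b) Flow regime: turbulent (Re > 4000)
(c) Friction factor: f = 0.316/Re^0.25 = 0.316/4063.5^0.25 = 0.03958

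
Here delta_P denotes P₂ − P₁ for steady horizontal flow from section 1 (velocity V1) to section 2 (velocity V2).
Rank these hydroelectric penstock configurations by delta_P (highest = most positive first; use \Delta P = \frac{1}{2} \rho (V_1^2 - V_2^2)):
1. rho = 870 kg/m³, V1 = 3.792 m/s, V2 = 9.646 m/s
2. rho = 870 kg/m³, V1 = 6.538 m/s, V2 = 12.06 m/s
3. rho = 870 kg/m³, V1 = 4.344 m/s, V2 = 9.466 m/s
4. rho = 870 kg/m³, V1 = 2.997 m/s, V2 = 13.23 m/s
Case 1: delta_P = -34.22 kPa
Case 2: delta_P = -44.67 kPa
Case 3: delta_P = -30.77 kPa
Case 4: delta_P = -72.23 kPa
Ranking (highest first): 3, 1, 2, 4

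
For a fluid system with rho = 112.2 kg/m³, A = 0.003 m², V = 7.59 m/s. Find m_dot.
Formula: \dot{m} = \rho A V
m_dot = 112.2·0.003·7.59 = 2.555 kg/s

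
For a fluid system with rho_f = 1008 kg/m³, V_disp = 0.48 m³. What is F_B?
Formula: F_B = \rho_f g V_{disp}
F_B = 1008·9.81·0.48 = 4746 N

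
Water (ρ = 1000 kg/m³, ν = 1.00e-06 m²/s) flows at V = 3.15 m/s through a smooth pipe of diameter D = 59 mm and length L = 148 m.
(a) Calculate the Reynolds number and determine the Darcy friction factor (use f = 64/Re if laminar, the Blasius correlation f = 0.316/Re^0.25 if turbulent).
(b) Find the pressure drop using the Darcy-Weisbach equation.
(a) Re = V·D/ν = 3.15·0.059/1.00e-06 = 185850 → turbulent (Re > 4000); f = 0.316/Re^0.25 = 0.316/185850^0.25 = 0.015219 (Blasius is strictly valid for Re ≲ 1e5; used here as the smooth-pipe estimate the problem specifies)
(b) Darcy-Weisbach: ΔP = f·(L/D)·½ρV²/1000 = 0.015219·(148/0.059)·½·1000·3.15²/1000 = 189.4 kPa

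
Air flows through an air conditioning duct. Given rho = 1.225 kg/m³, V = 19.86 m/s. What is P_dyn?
Formula: P_{dyn} = \frac{1}{2} \rho V^2
P_dyn = 0.5·1.225·19.86²/1000 = 0.2416 kPa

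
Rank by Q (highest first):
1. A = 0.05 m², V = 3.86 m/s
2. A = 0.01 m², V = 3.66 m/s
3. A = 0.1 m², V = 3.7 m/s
Case 1: Q = 193 L/s
Case 2: Q = 36.6 L/s
Case 3: Q = 370 L/s
Ranking (highest first): 3, 1, 2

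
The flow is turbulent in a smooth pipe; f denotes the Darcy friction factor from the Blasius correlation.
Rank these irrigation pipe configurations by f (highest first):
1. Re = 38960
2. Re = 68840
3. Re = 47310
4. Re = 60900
Case 1: f = 0.02249
Case 2: f = 0.01951
Case 3: f = 0.02143
Case 4: f = 0.02012
Ranking (highest first): 1, 3, 4, 2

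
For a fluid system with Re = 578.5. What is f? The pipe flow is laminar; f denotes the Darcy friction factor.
Formula: f = \frac{64}{Re}
f = 64/578.5 = 0.1106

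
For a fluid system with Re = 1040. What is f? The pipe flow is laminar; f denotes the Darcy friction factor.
Formula: f = \frac{64}{Re}
f = 64/1040 = 0.06154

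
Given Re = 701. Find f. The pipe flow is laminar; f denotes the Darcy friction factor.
Formula: f = \frac{64}{Re}
f = 64/701 = 0.0913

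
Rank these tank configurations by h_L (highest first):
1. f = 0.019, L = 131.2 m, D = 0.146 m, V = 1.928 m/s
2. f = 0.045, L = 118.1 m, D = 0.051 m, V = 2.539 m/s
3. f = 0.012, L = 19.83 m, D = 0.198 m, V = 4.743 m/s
Case 1: h_L = 3.235 m
Case 2: h_L = 34.24 m
Case 3: h_L = 1.378 m
Ranking (highest first): 2, 1, 3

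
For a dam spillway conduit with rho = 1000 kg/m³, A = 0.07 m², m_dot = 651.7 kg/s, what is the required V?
Formula: \dot{m} = \rho A V
Substituting knowns: 651.7 = 1000·0.07·V
Solving for V: V = 651.7/(1000·0.07) = 9.31 m/s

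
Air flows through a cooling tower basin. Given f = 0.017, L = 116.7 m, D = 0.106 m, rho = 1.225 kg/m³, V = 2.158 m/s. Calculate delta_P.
Formula: \Delta P = f \frac{L}{D} \frac{\rho V^2}{2}
delta_P = 0.017·(116.7/0.106)·0.5·1.225·2.158²/1000 = 0.05339 kPa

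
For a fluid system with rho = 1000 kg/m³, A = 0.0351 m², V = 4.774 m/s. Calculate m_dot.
Formula: \dot{m} = \rho A V
m_dot = 1000·0.0351·4.774 = 167.6 kg/s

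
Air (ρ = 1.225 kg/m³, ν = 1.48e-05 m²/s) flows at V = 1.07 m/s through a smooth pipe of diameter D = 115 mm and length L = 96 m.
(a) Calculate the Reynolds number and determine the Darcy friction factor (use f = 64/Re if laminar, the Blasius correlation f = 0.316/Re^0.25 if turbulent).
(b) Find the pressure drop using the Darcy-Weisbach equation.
(a) Re = V·D/ν = 1.07·0.115/1.48e-05 = 8314.2 → turbulent (Re > 4000); f = 0.316/Re^0.25 = 0.316/8314.2^0.25 = 0.033093
(b) Darcy-Weisbach: ΔP = f·(L/D)·½ρV²/1000 = 0.033093·(96/0.115)·½·1.225·1.07²/1000 = 0.01937 kPa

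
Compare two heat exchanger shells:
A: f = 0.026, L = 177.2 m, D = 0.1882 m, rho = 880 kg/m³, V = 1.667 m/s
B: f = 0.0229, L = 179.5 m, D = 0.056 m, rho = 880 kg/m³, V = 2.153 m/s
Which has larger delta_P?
delta_P(A) = 29.93 kPa, delta_P(B) = 149.7 kPa. Answer: B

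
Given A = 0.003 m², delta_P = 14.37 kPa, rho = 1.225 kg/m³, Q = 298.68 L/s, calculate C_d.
Formula: Q = C_d A \sqrt{\frac{2 \Delta P}{\rho}}
Substituting knowns: 298.68 = C_d·0.003·√(2·(14.37·1000)/1.225)·1000
Solving for C_d: C_d = (298.68/1000)/(0.003·√(2·(14.37·1000)/1.225)) = 0.65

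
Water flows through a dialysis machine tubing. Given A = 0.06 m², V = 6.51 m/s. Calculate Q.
Formula: Q = A V
Q = 0.06·6.51·1000 = 390.6 L/s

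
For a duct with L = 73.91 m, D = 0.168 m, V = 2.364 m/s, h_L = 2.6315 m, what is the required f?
Formula: h_L = f \frac{L}{D} \frac{V^2}{2g}
Substituting knowns: 2.6315 = f·(73.91/0.168)·2.364²/(2·9.81)
Solving for f: f = 2.6315·2·9.81/((73.91/0.168)·2.364²) = 0.021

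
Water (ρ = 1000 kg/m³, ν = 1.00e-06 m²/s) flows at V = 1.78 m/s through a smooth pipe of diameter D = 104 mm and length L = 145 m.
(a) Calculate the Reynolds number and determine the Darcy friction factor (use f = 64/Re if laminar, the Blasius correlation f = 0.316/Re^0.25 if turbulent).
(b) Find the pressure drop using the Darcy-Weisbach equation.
(a) Re = V·D/ν = 1.78·0.104/1.00e-06 = 185120 → turbulent (Re > 4000); f = 0.316/Re^0.25 = 0.316/185120^0.25 = 0.015234 (Blasius is strictly valid for Re ≲ 1e5; used here as the smooth-pipe estimate the problem specifies)
(b) Darcy-Weisbach: ΔP = f·(L/D)·½ρV²/1000 = 0.015234·(145/0.104)·½·1000·1.78²/1000 = 33.65 kPa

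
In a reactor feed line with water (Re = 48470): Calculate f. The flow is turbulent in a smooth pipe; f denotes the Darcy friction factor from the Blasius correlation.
Formula: f = \frac{0.316}{Re^{0.25}}
f = 0.316/48470^0.25 = 0.0213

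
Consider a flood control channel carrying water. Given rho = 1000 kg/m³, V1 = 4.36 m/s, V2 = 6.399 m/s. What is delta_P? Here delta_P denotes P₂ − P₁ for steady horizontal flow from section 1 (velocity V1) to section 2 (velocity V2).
Formula: \Delta P = \frac{1}{2} \rho (V_1^2 - V_2^2)
delta_P = 0.5·1000·(4.36² − 6.399²)/1000 = -10.97 kPa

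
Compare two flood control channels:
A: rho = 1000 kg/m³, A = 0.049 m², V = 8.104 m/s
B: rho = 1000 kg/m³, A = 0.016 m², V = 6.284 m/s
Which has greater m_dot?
m_dot(A) = 397.1 kg/s, m_dot(B) = 100.5 kg/s. Answer: A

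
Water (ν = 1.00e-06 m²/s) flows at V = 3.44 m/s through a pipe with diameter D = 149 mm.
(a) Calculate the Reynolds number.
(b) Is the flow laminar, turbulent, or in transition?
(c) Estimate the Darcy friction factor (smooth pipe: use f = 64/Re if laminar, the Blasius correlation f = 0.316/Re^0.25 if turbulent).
(a) Re = V·D/ν = 3.44·0.149/1.00e-06 = 512560
(b) Flow regime: turbulent (Re > 4000)
(c) Friction factor: f = 0.316/Re^0.25 = 0.316/512560^0.25 = 0.01181 (Blasius is strictly valid for Re ≲ 1e5; used here as the smooth-pipe estimate the problem specifies)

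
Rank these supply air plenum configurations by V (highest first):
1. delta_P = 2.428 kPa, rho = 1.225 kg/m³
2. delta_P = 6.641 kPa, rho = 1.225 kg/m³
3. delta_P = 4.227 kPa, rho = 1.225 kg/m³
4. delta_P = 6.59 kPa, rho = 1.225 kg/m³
Case 1: V = 62.96 m/s
Case 2: V = 104.1 m/s
Case 3: V = 83.07 m/s
Case 4: V = 103.7 m/s
Ranking (highest first): 2, 4, 3, 1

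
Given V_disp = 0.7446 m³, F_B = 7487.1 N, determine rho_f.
Formula: F_B = \rho_f g V_{disp}
Substituting knowns: 7487.1 = rho_f·9.81·0.7446
Solving for rho_f: rho_f = 7487.1/(9.81·0.7446) = 1025 kg/m³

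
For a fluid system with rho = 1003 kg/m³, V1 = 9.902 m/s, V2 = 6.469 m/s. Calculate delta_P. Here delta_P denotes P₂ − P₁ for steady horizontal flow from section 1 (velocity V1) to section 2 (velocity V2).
Formula: \Delta P = \frac{1}{2} \rho (V_1^2 - V_2^2)
delta_P = 0.5·1003·(9.902² − 6.469²)/1000 = 28.19 kPa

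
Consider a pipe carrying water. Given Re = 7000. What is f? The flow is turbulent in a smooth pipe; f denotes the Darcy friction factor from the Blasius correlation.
Formula: f = \frac{0.316}{Re^{0.25}}
f = 0.316/7000^0.25 = 0.03455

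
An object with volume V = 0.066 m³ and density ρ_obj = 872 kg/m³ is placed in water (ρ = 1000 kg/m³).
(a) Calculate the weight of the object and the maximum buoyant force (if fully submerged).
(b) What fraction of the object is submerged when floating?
(a) W=rho_obj*g*V=872*9.81*0.066=564.6 N; F_B(max)=rho*g*V=1000*9.81*0.066=647.5 N
(b) Floating fraction=rho_obj/rho=872/1000=0.872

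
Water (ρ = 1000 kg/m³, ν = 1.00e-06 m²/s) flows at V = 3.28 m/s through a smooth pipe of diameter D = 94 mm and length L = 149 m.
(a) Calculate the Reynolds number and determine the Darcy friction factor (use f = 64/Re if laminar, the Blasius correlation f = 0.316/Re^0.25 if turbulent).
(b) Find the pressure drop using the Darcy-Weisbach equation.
(a) Re = V·D/ν = 3.28·0.094/1.00e-06 = 308320 → turbulent (Re > 4000); f = 0.316/Re^0.25 = 0.316/308320^0.25 = 0.01341 (Blasius is strictly valid for Re ≲ 1e5; used here as the smooth-pipe estimate the problem specifies)
(b) Darcy-Weisbach: ΔP = f·(L/D)·½ρV²/1000 = 0.01341·(149/0.094)·½·1000·3.28²/1000 = 114.3 kPa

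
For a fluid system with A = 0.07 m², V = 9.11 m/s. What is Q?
Formula: Q = A V
Q = 0.07·9.11·1000 = 637.7 L/s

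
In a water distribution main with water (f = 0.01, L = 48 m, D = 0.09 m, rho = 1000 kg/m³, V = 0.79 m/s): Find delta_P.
Formula: \Delta P = f \frac{L}{D} \frac{\rho V^2}{2}
delta_P = 0.01·(48/0.09)·0.5·1000·0.79²/1000 = 1.664 kPa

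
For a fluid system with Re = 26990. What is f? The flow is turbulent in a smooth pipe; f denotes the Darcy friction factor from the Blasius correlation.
Formula: f = \frac{0.316}{Re^{0.25}}
f = 0.316/26990^0.25 = 0.02465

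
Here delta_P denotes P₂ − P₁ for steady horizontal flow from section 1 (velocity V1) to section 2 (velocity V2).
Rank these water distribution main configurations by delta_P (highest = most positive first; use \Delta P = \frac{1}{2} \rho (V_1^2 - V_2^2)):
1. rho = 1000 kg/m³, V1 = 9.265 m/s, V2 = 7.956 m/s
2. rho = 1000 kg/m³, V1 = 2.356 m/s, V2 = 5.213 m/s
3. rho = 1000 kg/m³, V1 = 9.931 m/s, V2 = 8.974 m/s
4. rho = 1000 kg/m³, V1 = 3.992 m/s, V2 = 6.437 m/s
Case 1: delta_P = 11.27 kPa
Case 2: delta_P = -10.81 kPa
Case 3: delta_P = 9.046 kPa
Case 4: delta_P = -12.75 kPa
Ranking (highest first): 1, 3, 2, 4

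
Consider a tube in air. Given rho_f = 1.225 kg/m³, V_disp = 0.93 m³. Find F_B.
Formula: F_B = \rho_f g V_{disp}
F_B = 1.225·9.81·0.93 = 11.18 N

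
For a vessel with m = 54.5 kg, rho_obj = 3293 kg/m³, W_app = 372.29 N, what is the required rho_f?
Formula: W_{app} = mg\left(1 - \frac{\rho_f}{\rho_{obj}}\right)
Substituting knowns: 372.29 = 54.5·9.81·(1 − rho_f/3293)
Solving for rho_f: rho_f = 3293·(1 − 372.29/(54.5·9.81)) = 1000 kg/m³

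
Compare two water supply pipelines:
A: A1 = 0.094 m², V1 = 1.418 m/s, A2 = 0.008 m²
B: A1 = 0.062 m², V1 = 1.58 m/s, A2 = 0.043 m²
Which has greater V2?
V2(A) = 16.66 m/s, V2(B) = 2.278 m/s. Answer: A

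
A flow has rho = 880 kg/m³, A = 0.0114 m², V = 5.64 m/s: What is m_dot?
Formula: \dot{m} = \rho A V
m_dot = 880·0.0114·5.64 = 56.58 kg/s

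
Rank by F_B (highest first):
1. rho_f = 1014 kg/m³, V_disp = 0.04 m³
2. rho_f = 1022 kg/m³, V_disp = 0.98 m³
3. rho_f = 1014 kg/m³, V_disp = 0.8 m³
Case 1: F_B = 397.9 N
Case 2: F_B = 9825 N
Case 3: F_B = 7958 N
Ranking (highest first): 2, 3, 1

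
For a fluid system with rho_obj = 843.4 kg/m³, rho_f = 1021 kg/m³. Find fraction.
Formula: f_{sub} = \frac{\rho_{obj}}{\rho_f}
fraction = 843.4/1021 = 0.8261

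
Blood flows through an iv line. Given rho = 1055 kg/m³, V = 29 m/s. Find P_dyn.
Formula: P_{dyn} = \frac{1}{2} \rho V^2
P_dyn = 0.5·1055·29²/1000 = 443.6 kPa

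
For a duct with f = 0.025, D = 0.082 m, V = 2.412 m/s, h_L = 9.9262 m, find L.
Formula: h_L = f \frac{L}{D} \frac{V^2}{2g}
Substituting knowns: 9.9262 = 0.025·(L/0.082)·2.412²/(2·9.81)
Solving for L: L = 9.9262·2·9.81·0.082/(0.025·2.412²) = 109.8 m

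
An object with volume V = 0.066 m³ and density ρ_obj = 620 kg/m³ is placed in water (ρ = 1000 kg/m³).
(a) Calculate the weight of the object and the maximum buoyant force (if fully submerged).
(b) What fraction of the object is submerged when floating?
(a) W=rho_obj*g*V=620*9.81*0.066=401.4 N; F_B(max)=rho*g*V=1000*9.81*0.066=647.5 N
(b) Floating fraction=rho_obj/rho=620/1000=0.620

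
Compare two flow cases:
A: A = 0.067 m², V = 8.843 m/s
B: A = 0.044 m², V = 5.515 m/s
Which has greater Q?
Q(A) = 592.5 L/s, Q(B) = 242.7 L/s. Answer: A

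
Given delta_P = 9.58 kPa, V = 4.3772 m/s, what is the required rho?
Formula: V = \sqrt{\frac{2 \Delta P}{\rho}}
Substituting knowns: 4.3772 = √(2·(9.58·1000)/rho)
Solving for rho: rho = 2·(9.58·1000)/4.3772² = 1000 kg/m³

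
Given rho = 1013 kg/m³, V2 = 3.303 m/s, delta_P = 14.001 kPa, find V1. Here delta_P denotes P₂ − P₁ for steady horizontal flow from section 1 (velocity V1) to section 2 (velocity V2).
Formula: \Delta P = \frac{1}{2} \rho (V_1^2 - V_2^2)
Substituting knowns: 14.001 = 0.5·1013·(V1² − 3.303²)/1000
Solving for V1: V1 = √(3.303² + 2·(14.001·1000)/1013) = 6.209 m/s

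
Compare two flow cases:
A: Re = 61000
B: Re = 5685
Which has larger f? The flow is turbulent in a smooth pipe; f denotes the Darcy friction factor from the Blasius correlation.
f(A) = 0.02011, f(B) = 0.03639. Answer: B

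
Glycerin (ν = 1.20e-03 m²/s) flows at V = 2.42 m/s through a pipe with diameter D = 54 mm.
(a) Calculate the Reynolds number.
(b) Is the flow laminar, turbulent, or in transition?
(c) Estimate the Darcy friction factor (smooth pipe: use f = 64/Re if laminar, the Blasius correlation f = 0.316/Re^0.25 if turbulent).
(a) Re = V·D/ν = 2.42·0.054/1.20e-03 = 108.9
(b) Flow regime: laminar (Re < 2300)
(c) Friction factor: f = 64/Re = 64/108.9 = 0.5877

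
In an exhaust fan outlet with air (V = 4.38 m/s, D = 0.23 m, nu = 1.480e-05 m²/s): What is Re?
Formula: Re = \frac{V D}{\nu}
Re = 4.38·0.23/1.480e-05 = 68068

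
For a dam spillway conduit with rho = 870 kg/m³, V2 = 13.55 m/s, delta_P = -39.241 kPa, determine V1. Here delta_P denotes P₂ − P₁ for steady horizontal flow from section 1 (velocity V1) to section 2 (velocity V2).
Formula: \Delta P = \frac{1}{2} \rho (V_1^2 - V_2^2)
Substituting knowns: -39.241 = 0.5·870·(V1² − 13.55²)/1000
Solving for V1: V1 = √(13.55² + 2·(-39.241·1000)/870) = 9.664 m/s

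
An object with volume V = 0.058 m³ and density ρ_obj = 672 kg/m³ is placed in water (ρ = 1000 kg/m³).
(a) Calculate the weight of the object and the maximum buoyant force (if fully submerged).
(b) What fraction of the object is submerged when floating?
(a) W=rho_obj*g*V=672*9.81*0.058=382.4 N; F_B(max)=rho*g*V=1000*9.81*0.058=569.0 N
(b) Floating fraction=rho_obj/rho=672/1000=0.672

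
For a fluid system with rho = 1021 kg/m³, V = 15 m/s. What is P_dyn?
Formula: P_{dyn} = \frac{1}{2} \rho V^2
P_dyn = 0.5·1021·15²/1000 = 114.9 kPa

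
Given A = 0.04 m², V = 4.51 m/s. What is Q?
Formula: Q = A V
Q = 0.04·4.51·1000 = 180.4 L/s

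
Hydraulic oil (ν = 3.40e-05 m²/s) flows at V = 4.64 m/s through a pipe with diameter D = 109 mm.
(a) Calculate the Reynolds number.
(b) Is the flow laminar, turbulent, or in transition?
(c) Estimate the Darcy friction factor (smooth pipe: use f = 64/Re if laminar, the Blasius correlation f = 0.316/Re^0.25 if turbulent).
(a) Re = V·D/ν = 4.64·0.109/3.40e-05 = 14875
(b) Flow regime: turbulent (Re > 4000)
(c) Friction factor: f = 0.316/Re^0.25 = 0.316/14875^0.25 = 0.02861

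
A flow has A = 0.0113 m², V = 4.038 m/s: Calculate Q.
Formula: Q = A V
Q = 0.0113·4.038·1000 = 45.63 L/s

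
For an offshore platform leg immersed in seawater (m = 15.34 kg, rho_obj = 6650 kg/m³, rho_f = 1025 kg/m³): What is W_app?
Formula: W_{app} = mg\left(1 - \frac{\rho_f}{\rho_{obj}}\right)
W_app = 15.34·9.81·(1 − 1025/6650) = 127.3 N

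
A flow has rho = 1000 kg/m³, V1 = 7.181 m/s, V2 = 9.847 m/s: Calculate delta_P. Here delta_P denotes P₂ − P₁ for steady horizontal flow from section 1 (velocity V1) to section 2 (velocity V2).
Formula: \Delta P = \frac{1}{2} \rho (V_1^2 - V_2^2)
delta_P = 0.5·1000·(7.181² − 9.847²)/1000 = -22.7 kPa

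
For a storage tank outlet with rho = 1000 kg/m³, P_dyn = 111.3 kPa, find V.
Formula: P_{dyn} = \frac{1}{2} \rho V^2
Substituting knowns: 111.3 = 0.5·1000·V²/1000
Solving for V: V = √(2·(111.3·1000)/1000) = 14.92 m/s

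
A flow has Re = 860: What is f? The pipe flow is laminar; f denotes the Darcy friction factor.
Formula: f = \frac{64}{Re}
f = 64/860 = 0.07442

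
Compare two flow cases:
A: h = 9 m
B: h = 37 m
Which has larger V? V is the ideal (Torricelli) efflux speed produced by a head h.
V(A) = 13.29 m/s, V(B) = 26.94 m/s. Answer: B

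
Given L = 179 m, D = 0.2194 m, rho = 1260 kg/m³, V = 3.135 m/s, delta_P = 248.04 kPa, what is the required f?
Formula: \Delta P = f \frac{L}{D} \frac{\rho V^2}{2}
Substituting knowns: 248.04 = f·(179/0.2194)·0.5·1260·3.135²/1000
Solving for f: f = (248.04·1000)/((179/0.2194)·0.5·1260·3.135²) = 0.0491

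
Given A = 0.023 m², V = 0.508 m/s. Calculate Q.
Formula: Q = A V
Q = 0.023·0.508·1000 = 11.68 L/s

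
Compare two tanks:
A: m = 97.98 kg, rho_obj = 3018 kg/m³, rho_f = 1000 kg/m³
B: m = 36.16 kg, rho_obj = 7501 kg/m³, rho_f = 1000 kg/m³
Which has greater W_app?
W_app(A) = 642.7 N, W_app(B) = 307.4 N. Answer: A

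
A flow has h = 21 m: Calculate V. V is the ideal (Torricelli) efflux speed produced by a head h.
Formula: V = \sqrt{2 g h}
V = √(2·9.81·21) = 20.3 m/s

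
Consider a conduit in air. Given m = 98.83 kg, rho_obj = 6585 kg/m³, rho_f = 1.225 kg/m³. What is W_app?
Formula: W_{app} = mg\left(1 - \frac{\rho_f}{\rho_{obj}}\right)
W_app = 98.83·9.81·(1 − 1.225/6585) = 969.3 N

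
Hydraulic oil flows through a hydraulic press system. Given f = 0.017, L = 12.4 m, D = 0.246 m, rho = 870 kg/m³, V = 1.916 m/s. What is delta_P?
Formula: \Delta P = f \frac{L}{D} \frac{\rho V^2}{2}
delta_P = 0.017·(12.4/0.246)·0.5·870·1.916²/1000 = 1.368 kPa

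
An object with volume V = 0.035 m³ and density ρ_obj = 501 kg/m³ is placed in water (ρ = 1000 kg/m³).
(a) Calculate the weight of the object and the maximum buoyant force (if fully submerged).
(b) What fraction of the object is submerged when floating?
(a) W=rho_obj*g*V=501*9.81*0.035=172.0 N; F_B(max)=rho*g*V=1000*9.81*0.035=343.4 N
(b) Floating fraction=rho_obj/rho=501/1000=0.501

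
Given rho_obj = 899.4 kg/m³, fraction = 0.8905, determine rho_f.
Formula: f_{sub} = \frac{\rho_{obj}}{\rho_f}
Substituting knowns: 0.8905 = 899.4/rho_f
Solving for rho_f: rho_f = 899.4/0.8905 = 1010 kg/m³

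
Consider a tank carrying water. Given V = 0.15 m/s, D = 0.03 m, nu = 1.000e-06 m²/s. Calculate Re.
Formula: Re = \frac{V D}{\nu}
Re = 0.15·0.03/1.000e-06 = 4500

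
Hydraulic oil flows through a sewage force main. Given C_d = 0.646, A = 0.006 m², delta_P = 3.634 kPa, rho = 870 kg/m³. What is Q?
Formula: Q = C_d A \sqrt{\frac{2 \Delta P}{\rho}}
Q = 0.646·0.006·√(2·(3.634·1000)/870)·1000 = 11.2 L/s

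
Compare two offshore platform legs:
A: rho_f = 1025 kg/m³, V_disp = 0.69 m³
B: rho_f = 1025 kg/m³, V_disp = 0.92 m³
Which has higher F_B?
F_B(A) = 6938 N, F_B(B) = 9251 N. Answer: B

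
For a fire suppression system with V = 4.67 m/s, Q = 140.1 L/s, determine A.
Formula: Q = A V
Substituting knowns: 140.1 = A·4.67·1000
Solving for A: A = (140.1/1000)/4.67 = 0.03 m²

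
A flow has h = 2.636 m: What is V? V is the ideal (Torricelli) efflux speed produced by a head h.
Formula: V = \sqrt{2 g h}
V = √(2·9.81·2.636) = 7.192 m/s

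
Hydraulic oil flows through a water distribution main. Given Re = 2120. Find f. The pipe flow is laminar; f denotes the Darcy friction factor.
Formula: f = \frac{64}{Re}
f = 64/2120 = 0.03019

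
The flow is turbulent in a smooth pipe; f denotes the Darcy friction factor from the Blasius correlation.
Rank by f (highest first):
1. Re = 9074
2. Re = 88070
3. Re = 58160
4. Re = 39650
Case 1: f = 0.03238
Case 2: f = 0.01834
Case 3: f = 0.02035
Case 4: f = 0.02239
Ranking (highest first): 1, 4, 3, 2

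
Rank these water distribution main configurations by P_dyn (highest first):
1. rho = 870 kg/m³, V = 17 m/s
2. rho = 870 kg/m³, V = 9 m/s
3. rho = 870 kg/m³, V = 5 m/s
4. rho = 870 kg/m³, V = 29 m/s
Case 1: P_dyn = 125.7 kPa
Case 2: P_dyn = 35.23 kPa
Case 3: P_dyn = 10.88 kPa
Case 4: P_dyn = 365.8 kPa
Ranking (highest first): 4, 1, 2, 3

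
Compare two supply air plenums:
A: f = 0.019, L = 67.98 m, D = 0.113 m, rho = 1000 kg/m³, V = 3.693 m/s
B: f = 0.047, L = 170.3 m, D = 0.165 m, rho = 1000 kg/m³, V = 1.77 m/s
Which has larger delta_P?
delta_P(A) = 77.94 kPa, delta_P(B) = 75.99 kPa. Answer: A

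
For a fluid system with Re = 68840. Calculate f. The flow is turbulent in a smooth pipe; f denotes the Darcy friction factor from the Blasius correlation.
Formula: f = \frac{0.316}{Re^{0.25}}
f = 0.316/68840^0.25 = 0.01951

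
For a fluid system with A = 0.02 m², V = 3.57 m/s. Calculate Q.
Formula: Q = A V
Q = 0.02·3.57·1000 = 71.4 L/s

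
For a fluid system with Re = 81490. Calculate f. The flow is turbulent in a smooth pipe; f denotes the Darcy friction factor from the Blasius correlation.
Formula: f = \frac{0.316}{Re^{0.25}}
f = 0.316/81490^0.25 = 0.0187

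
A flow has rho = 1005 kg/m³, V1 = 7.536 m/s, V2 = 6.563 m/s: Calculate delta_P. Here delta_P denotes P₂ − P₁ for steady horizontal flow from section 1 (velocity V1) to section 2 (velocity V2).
Formula: \Delta P = \frac{1}{2} \rho (V_1^2 - V_2^2)
delta_P = 0.5·1005·(7.536² − 6.563²)/1000 = 6.893 kPa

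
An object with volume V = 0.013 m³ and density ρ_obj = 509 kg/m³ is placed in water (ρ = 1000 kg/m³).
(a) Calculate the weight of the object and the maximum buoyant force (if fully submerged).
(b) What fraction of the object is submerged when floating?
(a) W=rho_obj*g*V=509*9.81*0.013=64.9 N; F_B(max)=rho*g*V=1000*9.81*0.013=127.5 N
(b) Floating fraction=rho_obj/rho=509/1000=0.509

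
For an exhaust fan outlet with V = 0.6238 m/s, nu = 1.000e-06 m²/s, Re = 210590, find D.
Formula: Re = \frac{V D}{\nu}
Substituting knowns: 210590 = 0.6238·D/1.000e-06
Solving for D: D = 210590·1.000e-06/0.6238 = 0.3376 m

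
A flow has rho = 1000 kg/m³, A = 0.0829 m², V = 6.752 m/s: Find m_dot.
Formula: \dot{m} = \rho A V
m_dot = 1000·0.0829·6.752 = 559.7 kg/s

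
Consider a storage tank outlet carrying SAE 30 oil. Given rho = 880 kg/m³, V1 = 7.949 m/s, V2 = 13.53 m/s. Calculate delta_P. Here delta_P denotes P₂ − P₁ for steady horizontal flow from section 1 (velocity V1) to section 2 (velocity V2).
Formula: \Delta P = \frac{1}{2} \rho (V_1^2 - V_2^2)
delta_P = 0.5·880·(7.949² − 13.53²)/1000 = -52.74 kPa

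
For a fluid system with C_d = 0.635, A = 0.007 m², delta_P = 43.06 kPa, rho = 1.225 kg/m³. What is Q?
Formula: Q = C_d A \sqrt{\frac{2 \Delta P}{\rho}}
Q = 0.635·0.007·√(2·(43.06·1000)/1.225)·1000 = 1179 L/s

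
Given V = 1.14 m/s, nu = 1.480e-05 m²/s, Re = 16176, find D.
Formula: Re = \frac{V D}{\nu}
Substituting knowns: 16176 = 1.14·D/1.480e-05
Solving for D: D = 16176·1.480e-05/1.14 = 0.21 m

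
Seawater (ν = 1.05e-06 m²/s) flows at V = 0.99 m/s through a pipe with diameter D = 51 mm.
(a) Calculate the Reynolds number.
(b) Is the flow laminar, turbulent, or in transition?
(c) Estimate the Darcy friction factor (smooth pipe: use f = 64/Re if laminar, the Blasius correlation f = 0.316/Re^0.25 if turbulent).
(a) Re = V·D/ν = 0.99·0.051/1.05e-06 = 48086
(b) Flow regime: turbulent (Re > 4000)
(c) Friction factor: f = 0.316/Re^0.25 = 0.316/48086^0.25 = 0.02134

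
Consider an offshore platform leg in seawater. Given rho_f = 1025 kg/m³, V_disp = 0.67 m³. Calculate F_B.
Formula: F_B = \rho_f g V_{disp}
F_B = 1025·9.81·0.67 = 6737 N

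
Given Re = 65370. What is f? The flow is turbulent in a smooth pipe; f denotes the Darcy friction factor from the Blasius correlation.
Formula: f = \frac{0.316}{Re^{0.25}}
f = 0.316/65370^0.25 = 0.01976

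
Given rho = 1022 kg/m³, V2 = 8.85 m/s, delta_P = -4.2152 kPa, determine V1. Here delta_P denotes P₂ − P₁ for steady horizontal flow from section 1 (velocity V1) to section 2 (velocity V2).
Formula: \Delta P = \frac{1}{2} \rho (V_1^2 - V_2^2)
Substituting knowns: -4.2152 = 0.5·1022·(V1² − 8.85²)/1000
Solving for V1: V1 = √(8.85² + 2·(-4.2152·1000)/1022) = 8.371 m/s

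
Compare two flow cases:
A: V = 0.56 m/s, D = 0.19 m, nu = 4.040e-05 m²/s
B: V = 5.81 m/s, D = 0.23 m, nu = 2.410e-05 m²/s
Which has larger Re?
Re(A) = 2634, Re(B) = 55448. Answer: B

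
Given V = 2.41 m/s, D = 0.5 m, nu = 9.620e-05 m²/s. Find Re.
Formula: Re = \frac{V D}{\nu}
Re = 2.41·0.5/9.620e-05 = 12526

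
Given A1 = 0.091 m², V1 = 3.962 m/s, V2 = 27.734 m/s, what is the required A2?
Formula: V_2 = \frac{A_1 V_1}{A_2}
Substituting knowns: 27.734 = 0.091·3.962/A2
Solving for A2: A2 = 0.091·3.962/27.734 = 0.013 m²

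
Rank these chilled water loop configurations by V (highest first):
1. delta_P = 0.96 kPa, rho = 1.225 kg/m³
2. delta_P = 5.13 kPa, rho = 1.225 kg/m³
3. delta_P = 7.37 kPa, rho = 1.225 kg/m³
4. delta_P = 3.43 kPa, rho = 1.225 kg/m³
Case 1: V = 39.59 m/s
Case 2: V = 91.52 m/s
Case 3: V = 109.7 m/s
Case 4: V = 74.83 m/s
Ranking (highest first): 3, 2, 4, 1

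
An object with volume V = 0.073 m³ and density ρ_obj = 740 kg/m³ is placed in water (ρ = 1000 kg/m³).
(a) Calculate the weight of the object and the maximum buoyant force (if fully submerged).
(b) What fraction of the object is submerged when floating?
(a) W=rho_obj*g*V=740*9.81*0.073=529.9 N; F_B(max)=rho*g*V=1000*9.81*0.073=716.1 N
(b) Floating fraction=rho_obj/rho=740/1000=0.740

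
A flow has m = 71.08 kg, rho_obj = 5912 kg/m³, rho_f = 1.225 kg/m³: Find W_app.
Formula: W_{app} = mg\left(1 - \frac{\rho_f}{\rho_{obj}}\right)
W_app = 71.08·9.81·(1 − 1.225/5912) = 697.2 N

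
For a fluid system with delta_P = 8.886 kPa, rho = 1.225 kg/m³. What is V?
Formula: V = \sqrt{\frac{2 \Delta P}{\rho}}
V = √(2·(8.886·1000)/1.225) = 120.4 m/s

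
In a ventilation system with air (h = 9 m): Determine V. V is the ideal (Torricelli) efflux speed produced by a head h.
Formula: V = \sqrt{2 g h}
V = √(2·9.81·9) = 13.29 m/s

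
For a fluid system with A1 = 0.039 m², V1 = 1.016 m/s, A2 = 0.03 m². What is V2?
Formula: V_2 = \frac{A_1 V_1}{A_2}
V2 = 0.039·1.016/0.03 = 1.321 m/s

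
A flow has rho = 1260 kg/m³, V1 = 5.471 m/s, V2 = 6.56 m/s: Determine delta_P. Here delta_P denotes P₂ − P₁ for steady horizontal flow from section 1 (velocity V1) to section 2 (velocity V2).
Formula: \Delta P = \frac{1}{2} \rho (V_1^2 - V_2^2)
delta_P = 0.5·1260·(5.471² − 6.56²)/1000 = -8.254 kPa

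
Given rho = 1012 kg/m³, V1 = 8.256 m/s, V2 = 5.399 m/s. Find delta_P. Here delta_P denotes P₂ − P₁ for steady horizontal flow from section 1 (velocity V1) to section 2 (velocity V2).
Formula: \Delta P = \frac{1}{2} \rho (V_1^2 - V_2^2)
delta_P = 0.5·1012·(8.256² − 5.399²)/1000 = 19.74 kPa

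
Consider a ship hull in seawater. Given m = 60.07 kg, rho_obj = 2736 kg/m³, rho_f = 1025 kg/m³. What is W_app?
Formula: W_{app} = mg\left(1 - \frac{\rho_f}{\rho_{obj}}\right)
W_app = 60.07·9.81·(1 − 1025/2736) = 368.5 N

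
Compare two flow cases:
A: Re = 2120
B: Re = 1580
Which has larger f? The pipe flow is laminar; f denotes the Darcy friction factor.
f(A) = 0.03019, f(B) = 0.04051. Answer: B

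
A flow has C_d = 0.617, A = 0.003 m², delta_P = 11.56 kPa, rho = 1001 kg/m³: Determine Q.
Formula: Q = C_d A \sqrt{\frac{2 \Delta P}{\rho}}
Q = 0.617·0.003·√(2·(11.56·1000)/1001)·1000 = 8.896 L/s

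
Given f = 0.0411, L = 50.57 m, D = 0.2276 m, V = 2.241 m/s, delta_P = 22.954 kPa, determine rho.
Formula: \Delta P = f \frac{L}{D} \frac{\rho V^2}{2}
Substituting knowns: 22.954 = 0.0411·(50.57/0.2276)·0.5·rho·2.241²/1000
Solving for rho: rho = (22.954·1000)/(0.0411·(50.57/0.2276)·0.5·2.241²) = 1001 kg/m³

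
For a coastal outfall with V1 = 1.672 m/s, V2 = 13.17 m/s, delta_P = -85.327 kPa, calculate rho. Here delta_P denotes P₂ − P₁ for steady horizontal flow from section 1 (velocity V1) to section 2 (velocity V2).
Formula: \Delta P = \frac{1}{2} \rho (V_1^2 - V_2^2)
Substituting knowns: -85.327 = 0.5·rho·(1.672² − 13.17²)/1000
Solving for rho: rho = 2·(-85.327·1000)/(1.672² − 13.17²) = 1000 kg/m³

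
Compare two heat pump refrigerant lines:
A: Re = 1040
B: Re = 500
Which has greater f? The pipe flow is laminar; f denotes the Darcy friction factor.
f(A) = 0.06154, f(B) = 0.128. Answer: B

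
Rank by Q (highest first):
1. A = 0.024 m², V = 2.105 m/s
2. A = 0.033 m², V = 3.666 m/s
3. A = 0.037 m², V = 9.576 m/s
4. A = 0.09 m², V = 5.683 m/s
Case 1: Q = 50.52 L/s
Case 2: Q = 121 L/s
Case 3: Q = 354.3 L/s
Case 4: Q = 511.5 L/s
Ranking (highest first): 4, 3, 2, 1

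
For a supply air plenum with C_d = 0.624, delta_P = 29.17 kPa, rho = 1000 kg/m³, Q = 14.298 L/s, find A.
Formula: Q = C_d A \sqrt{\frac{2 \Delta P}{\rho}}
Substituting knowns: 14.298 = 0.624·A·√(2·(29.17·1000)/1000)·1000
Solving for A: A = (14.298/1000)/(0.624·√(2·(29.17·1000)/1000)) = 0.003 m²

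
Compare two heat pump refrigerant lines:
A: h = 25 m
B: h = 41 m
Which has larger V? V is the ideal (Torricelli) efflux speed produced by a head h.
V(A) = 22.15 m/s, V(B) = 28.36 m/s. Answer: B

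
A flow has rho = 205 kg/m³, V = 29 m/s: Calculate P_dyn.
Formula: P_{dyn} = \frac{1}{2} \rho V^2
P_dyn = 0.5·205·29²/1000 = 86.2 kPa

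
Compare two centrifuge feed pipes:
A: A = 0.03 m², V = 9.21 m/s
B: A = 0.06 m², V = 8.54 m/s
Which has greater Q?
Q(A) = 276.3 L/s, Q(B) = 512.4 L/s. Answer: B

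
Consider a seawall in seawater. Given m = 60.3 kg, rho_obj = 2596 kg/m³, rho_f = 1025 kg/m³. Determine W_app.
Formula: W_{app} = mg\left(1 - \frac{\rho_f}{\rho_{obj}}\right)
W_app = 60.3·9.81·(1 − 1025/2596) = 358 N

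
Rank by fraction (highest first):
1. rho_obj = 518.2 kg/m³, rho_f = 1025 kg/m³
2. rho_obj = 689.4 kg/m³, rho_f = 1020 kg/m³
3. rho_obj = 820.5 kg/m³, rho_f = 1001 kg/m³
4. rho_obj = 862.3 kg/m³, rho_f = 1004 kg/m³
Case 1: fraction = 0.5056
Case 2: fraction = 0.6759
Case 3: fraction = 0.8197
Case 4: fraction = 0.8589
Ranking (highest first): 4, 3, 2, 1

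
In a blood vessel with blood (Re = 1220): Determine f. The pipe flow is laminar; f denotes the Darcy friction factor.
Formula: f = \frac{64}{Re}
f = 64/1220 = 0.05246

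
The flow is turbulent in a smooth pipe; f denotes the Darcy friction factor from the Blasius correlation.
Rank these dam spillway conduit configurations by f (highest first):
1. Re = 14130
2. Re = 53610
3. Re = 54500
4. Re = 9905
Case 1: f = 0.02898
Case 2: f = 0.02077
Case 3: f = 0.02068
Case 4: f = 0.03168
Ranking (highest first): 4, 1, 2, 3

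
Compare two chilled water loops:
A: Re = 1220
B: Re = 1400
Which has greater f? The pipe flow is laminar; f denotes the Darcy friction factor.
f(A) = 0.05246, f(B) = 0.04571. Answer: A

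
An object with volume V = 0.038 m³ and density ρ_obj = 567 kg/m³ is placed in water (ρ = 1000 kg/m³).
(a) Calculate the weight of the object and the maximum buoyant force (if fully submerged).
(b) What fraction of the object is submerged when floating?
(a) W=rho_obj*g*V=567*9.81*0.038=211.4 N; F_B(max)=rho*g*V=1000*9.81*0.038=372.8 N
(b) Floating fraction=rho_obj/rho=567/1000=0.567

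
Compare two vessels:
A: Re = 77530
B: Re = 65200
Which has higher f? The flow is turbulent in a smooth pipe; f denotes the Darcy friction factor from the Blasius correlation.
f(A) = 0.01894, f(B) = 0.01978. Answer: B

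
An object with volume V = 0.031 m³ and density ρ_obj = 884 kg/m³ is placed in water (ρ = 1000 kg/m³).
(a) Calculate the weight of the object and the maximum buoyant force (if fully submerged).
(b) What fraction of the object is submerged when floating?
(a) W=rho_obj*g*V=884*9.81*0.031=268.8 N; F_B(max)=rho*g*V=1000*9.81*0.031=304.1 N
(b) Floating fraction=rho_obj/rho=884/1000=0.884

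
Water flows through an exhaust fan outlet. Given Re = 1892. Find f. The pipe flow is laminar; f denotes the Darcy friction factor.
Formula: f = \frac{64}{Re}
f = 64/1892 = 0.03383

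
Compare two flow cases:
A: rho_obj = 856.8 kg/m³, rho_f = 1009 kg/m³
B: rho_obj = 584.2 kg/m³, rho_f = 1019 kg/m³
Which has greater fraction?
fraction(A) = 0.8492, fraction(B) = 0.5733. Answer: A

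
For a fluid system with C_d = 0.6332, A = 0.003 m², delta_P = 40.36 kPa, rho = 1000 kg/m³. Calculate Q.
Formula: Q = C_d A \sqrt{\frac{2 \Delta P}{\rho}}
Q = 0.6332·0.003·√(2·(40.36·1000)/1000)·1000 = 17.07 L/s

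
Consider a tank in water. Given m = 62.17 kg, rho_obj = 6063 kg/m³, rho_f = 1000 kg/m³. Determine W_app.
Formula: W_{app} = mg\left(1 - \frac{\rho_f}{\rho_{obj}}\right)
W_app = 62.17·9.81·(1 − 1000/6063) = 509.3 N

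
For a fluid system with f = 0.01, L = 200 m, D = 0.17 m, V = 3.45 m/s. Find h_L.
Formula: h_L = f \frac{L}{D} \frac{V^2}{2g}
h_L = 0.01·(200/0.17)·3.45²/(2·9.81) = 7.137 m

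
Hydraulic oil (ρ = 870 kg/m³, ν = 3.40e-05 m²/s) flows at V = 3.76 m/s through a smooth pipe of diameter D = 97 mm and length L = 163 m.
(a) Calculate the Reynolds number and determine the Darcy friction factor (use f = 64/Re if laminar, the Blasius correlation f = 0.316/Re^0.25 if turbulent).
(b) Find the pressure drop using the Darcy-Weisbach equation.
(a) Re = V·D/ν = 3.76·0.097/3.40e-05 = 10727 → turbulent (Re > 4000); f = 0.316/Re^0.25 = 0.316/10727^0.25 = 0.03105
(b) Darcy-Weisbach: ΔP = f·(L/D)·½ρV²/1000 = 0.03105·(163/0.097)·½·870·3.76²/1000 = 320.9 kPa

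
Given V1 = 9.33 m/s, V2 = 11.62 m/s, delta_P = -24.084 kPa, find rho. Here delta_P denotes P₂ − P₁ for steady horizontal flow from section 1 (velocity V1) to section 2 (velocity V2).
Formula: \Delta P = \frac{1}{2} \rho (V_1^2 - V_2^2)
Substituting knowns: -24.084 = 0.5·rho·(9.33² − 11.62²)/1000
Solving for rho: rho = 2·(-24.084·1000)/(9.33² − 11.62²) = 1004 kg/m³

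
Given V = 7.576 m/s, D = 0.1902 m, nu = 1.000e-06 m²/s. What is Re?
Formula: Re = \frac{V D}{\nu}
Re = 7.576·0.1902/1.000e-06 = 1.441e+06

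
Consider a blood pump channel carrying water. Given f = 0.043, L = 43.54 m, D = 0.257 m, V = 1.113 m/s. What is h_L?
Formula: h_L = f \frac{L}{D} \frac{V^2}{2g}
h_L = 0.043·(43.54/0.257)·1.113²/(2·9.81) = 0.46 m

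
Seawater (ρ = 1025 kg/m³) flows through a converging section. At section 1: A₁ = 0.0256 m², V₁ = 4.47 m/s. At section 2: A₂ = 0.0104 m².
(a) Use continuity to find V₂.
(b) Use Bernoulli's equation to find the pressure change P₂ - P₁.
(a) Continuity: A₁V₁=A₂V₂ -> V₂=A₁V₁/A₂=0.0256*4.47/0.0104=11.00 m/s
(b) Bernoulli: P₂-P₁=0.5*rho*(V₁^2-V₂^2)/1000=0.5*1025*(4.47^2-11.00^2)/1000=-51.77 kPa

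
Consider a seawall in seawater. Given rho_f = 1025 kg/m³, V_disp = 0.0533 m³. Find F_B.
Formula: F_B = \rho_f g V_{disp}
F_B = 1025·9.81·0.0533 = 535.9 N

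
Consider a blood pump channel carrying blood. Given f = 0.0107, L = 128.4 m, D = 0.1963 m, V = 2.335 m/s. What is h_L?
Formula: h_L = f \frac{L}{D} \frac{V^2}{2g}
h_L = 0.0107·(128.4/0.1963)·2.335²/(2·9.81) = 1.945 m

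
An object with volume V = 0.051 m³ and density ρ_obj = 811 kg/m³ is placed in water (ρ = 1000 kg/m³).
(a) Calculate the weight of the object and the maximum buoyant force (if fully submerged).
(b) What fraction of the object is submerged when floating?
(a) W=rho_obj*g*V=811*9.81*0.051=405.8 N; F_B(max)=rho*g*V=1000*9.81*0.051=500.3 N
(b) Floating fraction=rho_obj/rho=811/1000=0.811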